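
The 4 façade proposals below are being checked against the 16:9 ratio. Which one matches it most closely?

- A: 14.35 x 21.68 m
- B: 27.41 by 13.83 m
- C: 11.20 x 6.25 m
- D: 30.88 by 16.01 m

Target 16:9 ≈ 1.778.
A: 1.511 (Δ0.267)  B: 1.982 (Δ0.204)  C: 1.792 (Δ0.014)  D: 1.929 (Δ0.151)

C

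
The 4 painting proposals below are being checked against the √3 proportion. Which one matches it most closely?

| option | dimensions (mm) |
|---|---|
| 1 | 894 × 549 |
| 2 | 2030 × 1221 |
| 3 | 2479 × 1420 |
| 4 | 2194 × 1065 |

3

Ratios (long/short): 1 ≈ 1.628; 2 ≈ 1.663; 3 ≈ 1.746; 4 ≈ 2.060.
root-3 ≈ 1.732; option 3 is nearest (Δ 0.014).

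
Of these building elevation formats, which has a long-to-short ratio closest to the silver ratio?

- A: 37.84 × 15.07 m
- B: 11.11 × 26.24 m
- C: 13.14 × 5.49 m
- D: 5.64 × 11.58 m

C

Ratios (long/short): A ≈ 2.511; B ≈ 2.362; C ≈ 2.393; D ≈ 2.053.
silver ratio ≈ 2.414; option C is nearest (Δ 0.021).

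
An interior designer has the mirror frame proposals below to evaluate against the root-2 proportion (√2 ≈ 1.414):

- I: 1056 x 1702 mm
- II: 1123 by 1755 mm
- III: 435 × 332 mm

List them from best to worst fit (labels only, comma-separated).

I: 1702/1056 ≈ 1.612 → |1.612 − 1.414| = 0.198
II: 1755/1123 ≈ 1.563 → |1.563 − 1.414| = 0.149
III: 435/332 ≈ 1.310 → |1.310 − 1.414| = 0.104

III, II, I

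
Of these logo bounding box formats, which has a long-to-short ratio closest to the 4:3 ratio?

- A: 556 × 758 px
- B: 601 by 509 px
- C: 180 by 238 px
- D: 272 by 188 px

C

Target 4:3 ≈ 1.333.
A: 1.363 (Δ0.030)  B: 1.181 (Δ0.152)  C: 1.322 (Δ0.011)  D: 1.447 (Δ0.114)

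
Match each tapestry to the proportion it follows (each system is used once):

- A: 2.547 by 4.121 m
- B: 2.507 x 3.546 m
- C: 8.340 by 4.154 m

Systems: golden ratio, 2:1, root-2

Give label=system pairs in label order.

A = 4.121/2.547 ≈ 1.618 → golden ratio (1.618)
B = 3.546/2.507 ≈ 1.414 → root-2 (1.414)
C = 8.340/4.154 ≈ 2.008 → 2:1 (2.000)

A=golden ratio, B=root-2, C=2:1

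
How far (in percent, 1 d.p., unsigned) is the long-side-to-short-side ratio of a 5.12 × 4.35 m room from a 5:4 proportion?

Ratio = 5.12 / 4.35 ≈ 1.1770.
Ideal 5:4 = 1.2500. |1.1770 − 1.2500| / 1.2500 ≈ 5.84% → 5.8%.

5.8%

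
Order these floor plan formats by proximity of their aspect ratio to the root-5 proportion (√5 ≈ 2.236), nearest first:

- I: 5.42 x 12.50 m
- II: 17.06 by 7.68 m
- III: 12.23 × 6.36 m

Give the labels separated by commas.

II, I, III

Ratios: I = 12.50 / 5.42 ≈ 2.306; II = 17.06 / 7.68 ≈ 2.221; III = 12.23 / 6.36 ≈ 1.923.
|Δ from 2.236|: I 0.070; II 0.015; III 0.313.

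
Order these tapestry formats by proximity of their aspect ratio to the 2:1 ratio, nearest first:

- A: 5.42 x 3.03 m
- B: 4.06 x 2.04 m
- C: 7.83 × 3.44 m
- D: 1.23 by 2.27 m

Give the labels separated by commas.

A: 5.42/3.03 ≈ 1.789 → |1.789 − 2.000| = 0.211
B: 4.06/2.04 ≈ 1.990 → |1.990 − 2.000| = 0.010
C: 7.83/3.44 ≈ 2.276 → |2.276 − 2.000| = 0.276
D: 2.27/1.23 ≈ 1.846 → |1.846 − 2.000| = 0.154

B, D, A, C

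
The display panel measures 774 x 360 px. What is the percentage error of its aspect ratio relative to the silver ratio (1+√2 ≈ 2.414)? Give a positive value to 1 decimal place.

10.9%

Ratio = 774 / 360 ≈ 2.1500.
Ideal silver ratio ≈ 2.4142. |2.1500 − 2.4142| / 2.4142 ≈ 10.94% → 10.9%.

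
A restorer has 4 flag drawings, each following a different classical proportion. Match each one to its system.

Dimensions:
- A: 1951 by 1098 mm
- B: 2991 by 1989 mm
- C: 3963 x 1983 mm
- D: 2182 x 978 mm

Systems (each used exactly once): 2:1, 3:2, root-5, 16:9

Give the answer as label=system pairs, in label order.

A=16:9, B=3:2, C=2:1, D=root-5

A = 1951/1098 ≈ 1.777 → 16:9 (1.778)
B = 2991/1989 ≈ 1.504 → 3:2 (1.500)
C = 3963/1983 ≈ 1.998 → 2:1 (2.000)
D = 2182/978 ≈ 2.231 → root-5 (2.236)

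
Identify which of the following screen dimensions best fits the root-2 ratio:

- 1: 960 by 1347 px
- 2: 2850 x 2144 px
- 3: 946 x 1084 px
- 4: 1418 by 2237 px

1

Ratios (long/short): 1 ≈ 1.403; 2 ≈ 1.329; 3 ≈ 1.146; 4 ≈ 1.578.
root-2 ≈ 1.414; option 1 is nearest (Δ 0.011).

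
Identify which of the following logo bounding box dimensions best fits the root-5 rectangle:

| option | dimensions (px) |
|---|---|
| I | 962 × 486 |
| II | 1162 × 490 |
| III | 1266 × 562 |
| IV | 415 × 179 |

Ratios (long/short): I ≈ 1.979; II ≈ 2.371; III ≈ 2.253; IV ≈ 2.318.
root-5 ≈ 2.236; option III is nearest (Δ 0.017).

III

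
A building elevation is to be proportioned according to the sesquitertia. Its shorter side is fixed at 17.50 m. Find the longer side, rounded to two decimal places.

4:3 ≈ 1.33333.
Longer side = 17.50 × 1.33333 ≈ 23.3333 → 23.33 m.

23.33 m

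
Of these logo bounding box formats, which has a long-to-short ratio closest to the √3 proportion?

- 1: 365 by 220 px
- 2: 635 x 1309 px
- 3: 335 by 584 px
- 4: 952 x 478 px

3

Ratios (long/short): 1 ≈ 1.659; 2 ≈ 2.061; 3 ≈ 1.743; 4 ≈ 1.992.
root-3 ≈ 1.732; option 3 is nearest (Δ 0.011).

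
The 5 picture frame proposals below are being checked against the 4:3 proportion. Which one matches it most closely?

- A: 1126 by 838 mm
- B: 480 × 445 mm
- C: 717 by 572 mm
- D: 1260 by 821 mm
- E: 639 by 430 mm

Ratios (long/short): A ≈ 1.344; B ≈ 1.079; C ≈ 1.253; D ≈ 1.535; E ≈ 1.486.
4:3 ≈ 1.333; option A is nearest (Δ 0.011).

A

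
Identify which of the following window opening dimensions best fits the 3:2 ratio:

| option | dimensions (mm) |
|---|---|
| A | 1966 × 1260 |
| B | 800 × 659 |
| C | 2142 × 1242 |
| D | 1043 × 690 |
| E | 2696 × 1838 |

D

Target 3:2 ≈ 1.500.
A: 1.560 (Δ0.060)  B: 1.214 (Δ0.286)  C: 1.725 (Δ0.225)  D: 1.512 (Δ0.012)  E: 1.467 (Δ0.033)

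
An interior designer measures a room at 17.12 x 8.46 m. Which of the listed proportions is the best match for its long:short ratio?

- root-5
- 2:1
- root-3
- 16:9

2:1

Ratio = 17.12 / 8.46 ≈ 2.024.
Distances: root-5 2.236 (Δ 0.212); 2:1 2.000 (Δ 0.024); root-3 1.732 (Δ 0.292); 16:9 1.778 (Δ 0.246).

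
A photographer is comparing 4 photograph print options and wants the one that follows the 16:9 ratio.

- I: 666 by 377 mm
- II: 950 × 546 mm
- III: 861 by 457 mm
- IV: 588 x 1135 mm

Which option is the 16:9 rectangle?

I

Target 16:9 ≈ 1.778.
I: 1.767 (Δ0.011)  II: 1.740 (Δ0.038)  III: 1.884 (Δ0.106)  IV: 1.930 (Δ0.152)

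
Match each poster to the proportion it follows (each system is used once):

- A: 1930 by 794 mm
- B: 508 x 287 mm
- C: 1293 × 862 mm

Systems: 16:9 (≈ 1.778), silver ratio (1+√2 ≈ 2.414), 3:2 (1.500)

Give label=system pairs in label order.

Ratios: A ≈ 2.431; B ≈ 1.770; C ≈ 1.500.
Targets: 16:9 ≈ 1.778; silver ratio ≈ 2.414; 3:2 ≈ 1.500.

A=silver ratio, B=16:9, C=3:2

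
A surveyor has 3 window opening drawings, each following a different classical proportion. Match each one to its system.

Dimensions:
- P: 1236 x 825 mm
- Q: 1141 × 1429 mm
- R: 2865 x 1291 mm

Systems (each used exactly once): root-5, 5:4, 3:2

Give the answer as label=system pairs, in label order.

P = 1236/825 ≈ 1.498 → 3:2 (1.500)
Q = 1429/1141 ≈ 1.252 → 5:4 (1.250)
R = 2865/1291 ≈ 2.219 → root-5 (2.236)

P=3:2, Q=5:4, R=root-5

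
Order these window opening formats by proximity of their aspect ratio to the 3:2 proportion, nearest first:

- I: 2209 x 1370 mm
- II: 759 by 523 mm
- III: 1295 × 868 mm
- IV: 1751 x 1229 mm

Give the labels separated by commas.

I: 2209/1370 ≈ 1.612 → |1.612 − 1.500| = 0.112
II: 759/523 ≈ 1.451 → |1.451 − 1.500| = 0.049
III: 1295/868 ≈ 1.492 → |1.492 − 1.500| = 0.008
IV: 1751/1229 ≈ 1.425 → |1.425 − 1.500| = 0.075

III, II, IV, I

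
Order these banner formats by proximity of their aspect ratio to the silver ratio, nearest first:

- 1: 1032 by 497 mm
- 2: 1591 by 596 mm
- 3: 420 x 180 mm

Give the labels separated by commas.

3, 2, 1

1: 1032/497 ≈ 2.076 → |2.076 − 2.414| = 0.338
2: 1591/596 ≈ 2.669 → |2.669 − 2.414| = 0.255
3: 420/180 ≈ 2.333 → |2.333 − 2.414| = 0.081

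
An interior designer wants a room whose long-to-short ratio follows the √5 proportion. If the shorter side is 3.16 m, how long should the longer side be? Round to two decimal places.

root-5 ≈ 2.23607.
Longer side = 3.16 × 2.23607 ≈ 7.0660 → 7.07 m.

7.07 m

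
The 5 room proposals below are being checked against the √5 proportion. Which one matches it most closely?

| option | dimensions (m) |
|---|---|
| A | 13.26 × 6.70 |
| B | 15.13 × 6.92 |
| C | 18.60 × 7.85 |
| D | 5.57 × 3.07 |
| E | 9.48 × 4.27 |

Ratios (long/short): A ≈ 1.979; B ≈ 2.186; C ≈ 2.369; D ≈ 1.814; E ≈ 2.220.
root-5 ≈ 2.236; option E is nearest (Δ 0.016).

E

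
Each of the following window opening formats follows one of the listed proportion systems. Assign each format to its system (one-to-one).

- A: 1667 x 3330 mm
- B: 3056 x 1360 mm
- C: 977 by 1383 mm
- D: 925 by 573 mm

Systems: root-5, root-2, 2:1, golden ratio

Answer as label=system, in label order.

A=2:1, B=root-5, C=root-2, D=golden ratio

A = 3330/1667 ≈ 1.998 → 2:1 (2.000)
B = 3056/1360 ≈ 2.247 → root-5 (2.236)
C = 1383/977 ≈ 1.416 → root-2 (1.414)
D = 925/573 ≈ 1.614 → golden ratio (1.618)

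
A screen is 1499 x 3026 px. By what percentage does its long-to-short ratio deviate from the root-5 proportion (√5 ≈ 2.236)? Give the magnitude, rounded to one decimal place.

Ratio = 3026 / 1499 ≈ 2.0187.
Ideal root-5 ≈ 2.2361. |2.0187 − 2.2361| / 2.2361 ≈ 9.72% → 9.7%.

9.7%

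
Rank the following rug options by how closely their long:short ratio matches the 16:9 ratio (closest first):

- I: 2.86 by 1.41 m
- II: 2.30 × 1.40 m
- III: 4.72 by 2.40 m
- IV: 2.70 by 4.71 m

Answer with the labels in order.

IV, II, III, I

I: 2.86/1.41 ≈ 2.028 → |2.028 − 1.778| = 0.250
II: 2.30/1.40 ≈ 1.643 → |1.643 − 1.778| = 0.135
III: 4.72/2.40 ≈ 1.967 → |1.967 − 1.778| = 0.189
IV: 4.71/2.70 ≈ 1.744 → |1.744 − 1.778| = 0.034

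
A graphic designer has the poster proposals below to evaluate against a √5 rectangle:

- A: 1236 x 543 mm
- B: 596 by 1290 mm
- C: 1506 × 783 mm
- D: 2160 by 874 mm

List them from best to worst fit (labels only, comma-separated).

A, B, D, C

A: 1236/543 ≈ 2.276 → |2.276 − 2.236| = 0.040
B: 1290/596 ≈ 2.164 → |2.164 − 2.236| = 0.072
C: 1506/783 ≈ 1.923 → |1.923 − 2.236| = 0.313
D: 2160/874 ≈ 2.471 → |2.471 − 2.236| = 0.235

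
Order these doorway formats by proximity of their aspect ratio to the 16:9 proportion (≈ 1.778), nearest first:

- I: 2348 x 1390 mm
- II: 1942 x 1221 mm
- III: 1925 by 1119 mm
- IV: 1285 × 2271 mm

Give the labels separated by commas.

IV, III, I, II

I: 2348/1390 ≈ 1.689 → |1.689 − 1.778| = 0.089
II: 1942/1221 ≈ 1.590 → |1.590 − 1.778| = 0.188
III: 1925/1119 ≈ 1.720 → |1.720 − 1.778| = 0.058
IV: 2271/1285 ≈ 1.767 → |1.767 − 1.778| = 0.011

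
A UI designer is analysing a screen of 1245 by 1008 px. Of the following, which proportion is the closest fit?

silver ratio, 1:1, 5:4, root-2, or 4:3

5:4

1245/1008 ≈ 1.235. Nearest candidates are 5:4 (1.250, off by 0.015) and 4:3 (1.333, off by 0.098).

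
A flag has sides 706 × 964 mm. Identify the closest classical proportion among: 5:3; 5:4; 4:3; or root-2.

4:3

964/706 ≈ 1.365. Nearest candidates are 4:3 (1.333, off by 0.032) and root-2 (1.414, off by 0.049).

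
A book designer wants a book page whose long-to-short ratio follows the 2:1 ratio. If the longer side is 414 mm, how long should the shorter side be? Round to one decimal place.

207.0 mm

2:1 = 2.00000.
Shorter side = 414 ÷ 2.00000 ≈ 207.000 → 207.0 mm.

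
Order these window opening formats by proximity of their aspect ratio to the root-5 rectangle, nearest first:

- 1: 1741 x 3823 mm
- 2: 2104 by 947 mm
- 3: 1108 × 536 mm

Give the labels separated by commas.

Ratios: 1 = 3823 / 1741 ≈ 2.196; 2 = 2104 / 947 ≈ 2.222; 3 = 1108 / 536 ≈ 2.067.
|Δ from 2.236|: 1 0.040; 2 0.014; 3 0.169.

2, 1, 3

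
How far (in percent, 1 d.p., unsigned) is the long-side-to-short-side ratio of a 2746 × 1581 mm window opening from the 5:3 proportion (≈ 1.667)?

4.2%

Ratio = 2746 / 1581 ≈ 1.7369.
Ideal 5:3 ≈ 1.6667. |1.7369 − 1.6667| / 1.6667 ≈ 4.21% → 4.2%.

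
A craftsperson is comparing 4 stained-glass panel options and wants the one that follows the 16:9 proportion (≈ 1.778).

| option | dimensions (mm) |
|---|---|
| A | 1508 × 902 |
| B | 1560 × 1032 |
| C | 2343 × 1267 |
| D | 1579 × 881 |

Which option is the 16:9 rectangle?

Ratios (long/short): A ≈ 1.672; B ≈ 1.512; C ≈ 1.849; D ≈ 1.792.
16:9 ≈ 1.778; option D is nearest (Δ 0.014).

D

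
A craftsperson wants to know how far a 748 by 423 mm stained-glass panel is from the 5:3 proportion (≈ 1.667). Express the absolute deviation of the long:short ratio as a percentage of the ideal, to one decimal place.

Ratio = 748 / 423 ≈ 1.7683.
Ideal 5:3 ≈ 1.6667. |1.7683 − 1.6667| / 1.6667 ≈ 6.10% → 6.1%.

6.1%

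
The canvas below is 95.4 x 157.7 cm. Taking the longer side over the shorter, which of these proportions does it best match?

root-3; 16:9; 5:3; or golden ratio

157.7/95.4 ≈ 1.653. Nearest candidates are 5:3 (1.667, off by 0.014) and golden ratio (1.618, off by 0.035).

5:3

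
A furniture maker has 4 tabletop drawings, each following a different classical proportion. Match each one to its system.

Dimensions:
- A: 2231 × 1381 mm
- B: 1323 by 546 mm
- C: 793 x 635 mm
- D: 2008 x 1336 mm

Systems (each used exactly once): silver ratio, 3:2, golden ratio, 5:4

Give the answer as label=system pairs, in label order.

A = 2231/1381 ≈ 1.615 → golden ratio (1.618)
B = 1323/546 ≈ 2.423 → silver ratio (2.414)
C = 793/635 ≈ 1.249 → 5:4 (1.250)
D = 2008/1336 ≈ 1.503 → 3:2 (1.500)

A=golden ratio, B=silver ratio, C=5:4, D=3:2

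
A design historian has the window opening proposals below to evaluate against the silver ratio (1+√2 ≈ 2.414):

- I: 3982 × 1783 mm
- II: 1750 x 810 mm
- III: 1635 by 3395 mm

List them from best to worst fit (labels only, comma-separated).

I, II, III

Ratios: I = 3982 / 1783 ≈ 2.233; II = 1750 / 810 ≈ 2.160; III = 3395 / 1635 ≈ 2.076.
|Δ from 2.414|: I 0.181; II 0.254; III 0.338.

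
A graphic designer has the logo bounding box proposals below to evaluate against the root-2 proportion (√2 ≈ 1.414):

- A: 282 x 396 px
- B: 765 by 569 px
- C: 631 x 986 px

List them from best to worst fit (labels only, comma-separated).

A, B, C

Ratios: A = 396 / 282 ≈ 1.404; B = 765 / 569 ≈ 1.344; C = 986 / 631 ≈ 1.563.
|Δ from 1.414|: A 0.010; B 0.070; C 0.149.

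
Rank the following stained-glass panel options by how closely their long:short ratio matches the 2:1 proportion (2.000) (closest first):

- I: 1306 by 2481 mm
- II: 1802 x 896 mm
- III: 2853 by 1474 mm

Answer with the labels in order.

Ratios: I = 2481 / 1306 ≈ 1.900; II = 1802 / 896 ≈ 2.011; III = 2853 / 1474 ≈ 1.936.
|Δ from 2.000|: I 0.100; II 0.011; III 0.064.

II, III, I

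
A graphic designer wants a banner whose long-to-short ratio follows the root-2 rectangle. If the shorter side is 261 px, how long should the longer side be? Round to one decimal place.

root-2 ≈ 1.41421.
Longer side = 261 × 1.41421 ≈ 369.109 → 369.1 px.

369.1 px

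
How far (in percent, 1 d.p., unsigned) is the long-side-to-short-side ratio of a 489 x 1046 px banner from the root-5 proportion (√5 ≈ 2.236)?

4.3%

Ratio = 1046 / 489 ≈ 2.1391.
Ideal root-5 ≈ 2.2361. |2.1391 − 2.2361| / 2.2361 ≈ 4.34% → 4.3%.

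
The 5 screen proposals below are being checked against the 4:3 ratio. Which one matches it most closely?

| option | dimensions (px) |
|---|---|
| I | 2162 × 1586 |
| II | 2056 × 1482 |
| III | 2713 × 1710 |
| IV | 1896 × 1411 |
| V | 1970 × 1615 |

Ratios (long/short): I ≈ 1.363; II ≈ 1.387; III ≈ 1.587; IV ≈ 1.344; V ≈ 1.220.
4:3 ≈ 1.333; option IV is nearest (Δ 0.011).

IV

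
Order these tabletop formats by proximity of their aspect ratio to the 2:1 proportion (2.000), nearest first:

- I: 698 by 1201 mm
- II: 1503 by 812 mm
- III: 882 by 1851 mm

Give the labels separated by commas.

Ratios: I = 1201 / 698 ≈ 1.721; II = 1503 / 812 ≈ 1.851; III = 1851 / 882 ≈ 2.099.
|Δ from 2.000|: I 0.279; II 0.149; III 0.099.

III, II, I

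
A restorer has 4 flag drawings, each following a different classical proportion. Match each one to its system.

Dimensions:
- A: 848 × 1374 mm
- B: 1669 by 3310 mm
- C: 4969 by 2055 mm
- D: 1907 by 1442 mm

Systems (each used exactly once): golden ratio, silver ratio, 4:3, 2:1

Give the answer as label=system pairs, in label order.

A = 1374/848 ≈ 1.620 → golden ratio (1.618)
B = 3310/1669 ≈ 1.983 → 2:1 (2.000)
C = 4969/2055 ≈ 2.418 → silver ratio (2.414)
D = 1907/1442 ≈ 1.322 → 4:3 (1.333)

A=golden ratio, B=2:1, C=silver ratio, D=4:3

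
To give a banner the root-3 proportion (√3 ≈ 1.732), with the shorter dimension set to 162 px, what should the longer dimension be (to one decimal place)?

root-3 ≈ 1.73205.
Longer side = 162 × 1.73205 ≈ 280.592 → 280.6 px.

280.6 px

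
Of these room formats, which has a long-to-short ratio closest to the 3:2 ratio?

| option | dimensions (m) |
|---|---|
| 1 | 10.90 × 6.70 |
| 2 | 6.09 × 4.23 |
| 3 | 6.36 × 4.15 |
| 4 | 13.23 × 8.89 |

Target 3:2 ≈ 1.500.
1: 1.627 (Δ0.127)  2: 1.440 (Δ0.060)  3: 1.533 (Δ0.033)  4: 1.488 (Δ0.012)

4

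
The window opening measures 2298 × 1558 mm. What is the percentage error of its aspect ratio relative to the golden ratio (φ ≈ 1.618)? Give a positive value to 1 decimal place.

8.8%

Ratio = 2298 / 1558 ≈ 1.4750.
Ideal golden ratio ≈ 1.6180. |1.4750 − 1.6180| / 1.6180 ≈ 8.84% → 8.8%.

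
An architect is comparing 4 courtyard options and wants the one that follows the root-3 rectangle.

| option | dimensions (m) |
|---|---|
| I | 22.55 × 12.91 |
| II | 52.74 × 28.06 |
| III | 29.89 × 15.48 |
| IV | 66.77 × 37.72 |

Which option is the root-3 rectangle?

Target root-3 ≈ 1.732.
I: 1.747 (Δ0.015)  II: 1.880 (Δ0.148)  III: 1.931 (Δ0.199)  IV: 1.770 (Δ0.038)

I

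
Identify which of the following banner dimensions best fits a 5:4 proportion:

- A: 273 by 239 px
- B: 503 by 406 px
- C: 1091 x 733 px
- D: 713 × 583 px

Target 5:4 ≈ 1.250.
A: 1.142 (Δ0.108)  B: 1.239 (Δ0.011)  C: 1.488 (Δ0.238)  D: 1.223 (Δ0.027)

B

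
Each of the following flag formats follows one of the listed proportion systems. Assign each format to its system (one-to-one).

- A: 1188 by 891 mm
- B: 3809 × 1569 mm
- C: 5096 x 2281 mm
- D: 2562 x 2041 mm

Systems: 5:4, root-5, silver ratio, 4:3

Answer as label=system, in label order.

Ratios: A ≈ 1.333; B ≈ 2.428; C ≈ 2.234; D ≈ 1.255.
Targets: 5:4 ≈ 1.250; root-5 ≈ 2.236; silver ratio ≈ 2.414; 4:3 ≈ 1.333.

A=4:3, B=silver ratio, C=root-5, D=5:4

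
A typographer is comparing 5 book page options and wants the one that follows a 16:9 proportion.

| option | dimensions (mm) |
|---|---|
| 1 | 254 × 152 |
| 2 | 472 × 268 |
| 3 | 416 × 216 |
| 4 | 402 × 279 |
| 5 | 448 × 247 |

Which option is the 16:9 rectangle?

2

Target 16:9 ≈ 1.778.
1: 1.671 (Δ0.107)  2: 1.761 (Δ0.017)  3: 1.926 (Δ0.148)  4: 1.441 (Δ0.337)  5: 1.814 (Δ0.036)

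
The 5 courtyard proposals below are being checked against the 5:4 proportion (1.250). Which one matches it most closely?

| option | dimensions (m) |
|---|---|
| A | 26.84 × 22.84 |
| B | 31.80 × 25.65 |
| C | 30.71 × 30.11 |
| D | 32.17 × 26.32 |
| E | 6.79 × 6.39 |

B

Target 5:4 ≈ 1.250.
A: 1.175 (Δ0.075)  B: 1.240 (Δ0.010)  C: 1.020 (Δ0.230)  D: 1.222 (Δ0.028)  E: 1.063 (Δ0.187)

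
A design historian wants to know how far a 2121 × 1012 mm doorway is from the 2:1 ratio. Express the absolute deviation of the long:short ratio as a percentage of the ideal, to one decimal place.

Ratio = 2121 / 1012 ≈ 2.0958.
Ideal 2:1 = 2.0000. |2.0958 − 2.0000| / 2.0000 ≈ 4.79% → 4.8%.

4.8%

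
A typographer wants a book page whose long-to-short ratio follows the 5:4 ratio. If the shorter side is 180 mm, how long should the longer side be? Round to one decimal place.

225.0 mm

5:4 = 1.25000.
Longer side = 180 × 1.25000 ≈ 225.000 → 225.0 mm.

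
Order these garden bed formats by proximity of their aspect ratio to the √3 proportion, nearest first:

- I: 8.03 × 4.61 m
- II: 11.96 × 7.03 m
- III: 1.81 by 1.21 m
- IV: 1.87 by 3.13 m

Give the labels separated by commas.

I: 8.03/4.61 ≈ 1.742 → |1.742 − 1.732| = 0.010
II: 11.96/7.03 ≈ 1.701 → |1.701 − 1.732| = 0.031
III: 1.81/1.21 ≈ 1.496 → |1.496 − 1.732| = 0.236
IV: 3.13/1.87 ≈ 1.674 → |1.674 − 1.732| = 0.058

I, II, IV, III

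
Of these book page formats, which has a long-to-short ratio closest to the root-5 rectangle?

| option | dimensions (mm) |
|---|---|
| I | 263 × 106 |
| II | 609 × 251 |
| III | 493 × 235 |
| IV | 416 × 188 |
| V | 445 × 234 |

IV

Ratios (long/short): I ≈ 2.481; II ≈ 2.426; III ≈ 2.098; IV ≈ 2.213; V ≈ 1.902.
root-5 ≈ 2.236; option IV is nearest (Δ 0.023).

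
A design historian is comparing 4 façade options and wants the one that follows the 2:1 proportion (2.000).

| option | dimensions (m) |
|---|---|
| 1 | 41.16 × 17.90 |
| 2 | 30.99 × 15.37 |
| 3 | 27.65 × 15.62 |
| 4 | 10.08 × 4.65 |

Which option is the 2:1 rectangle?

Ratios (long/short): 1 ≈ 2.299; 2 ≈ 2.016; 3 ≈ 1.770; 4 ≈ 2.168.
2:1 ≈ 2.000; option 2 is nearest (Δ 0.016).

2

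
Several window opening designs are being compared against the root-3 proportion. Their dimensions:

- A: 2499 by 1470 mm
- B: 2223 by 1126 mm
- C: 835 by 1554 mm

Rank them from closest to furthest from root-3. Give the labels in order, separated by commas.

A: 2499/1470 ≈ 1.700 → |1.700 − 1.732| = 0.032
B: 2223/1126 ≈ 1.974 → |1.974 − 1.732| = 0.242
C: 1554/835 ≈ 1.861 → |1.861 − 1.732| = 0.129

A, C, B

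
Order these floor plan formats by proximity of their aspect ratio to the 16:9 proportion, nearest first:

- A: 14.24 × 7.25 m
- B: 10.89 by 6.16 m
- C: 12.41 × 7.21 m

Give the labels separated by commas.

B, C, A

Ratios: A = 14.24 / 7.25 ≈ 1.964; B = 10.89 / 6.16 ≈ 1.768; C = 12.41 / 7.21 ≈ 1.721.
|Δ from 1.778|: A 0.186; B 0.010; C 0.057.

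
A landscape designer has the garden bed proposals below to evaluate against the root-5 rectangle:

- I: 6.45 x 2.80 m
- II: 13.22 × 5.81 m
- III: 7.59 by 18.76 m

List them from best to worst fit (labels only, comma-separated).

II, I, III

Ratios: I = 6.45 / 2.80 ≈ 2.304; II = 13.22 / 5.81 ≈ 2.275; III = 18.76 / 7.59 ≈ 2.472.
|Δ from 2.236|: I 0.068; II 0.039; III 0.236.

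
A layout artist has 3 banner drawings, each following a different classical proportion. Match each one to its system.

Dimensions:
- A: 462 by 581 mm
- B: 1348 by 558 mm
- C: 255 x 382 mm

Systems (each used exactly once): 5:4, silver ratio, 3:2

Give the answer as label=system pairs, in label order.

A=5:4, B=silver ratio, C=3:2

A = 581/462 ≈ 1.258 → 5:4 (1.250)
B = 1348/558 ≈ 2.416 → silver ratio (2.414)
C = 382/255 ≈ 1.498 → 3:2 (1.500)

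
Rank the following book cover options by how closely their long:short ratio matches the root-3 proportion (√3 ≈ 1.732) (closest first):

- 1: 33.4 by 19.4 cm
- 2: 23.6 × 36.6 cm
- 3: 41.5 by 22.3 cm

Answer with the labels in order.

1, 3, 2

Ratios: 1 = 33.4 / 19.4 ≈ 1.722; 2 = 36.6 / 23.6 ≈ 1.551; 3 = 41.5 / 22.3 ≈ 1.861.
|Δ from 1.732|: 1 0.010; 2 0.181; 3 0.129.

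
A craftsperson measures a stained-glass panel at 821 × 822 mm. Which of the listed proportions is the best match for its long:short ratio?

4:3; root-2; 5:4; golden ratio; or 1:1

822/821 ≈ 1.001. Nearest candidates are 1:1 (1.000, off by 0.001) and 5:4 (1.250, off by 0.249).

1:1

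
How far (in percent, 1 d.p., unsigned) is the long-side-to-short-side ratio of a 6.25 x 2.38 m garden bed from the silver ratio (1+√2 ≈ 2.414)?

Ratio = 6.25 / 2.38 ≈ 2.6261.
Ideal silver ratio ≈ 2.4142. |2.6261 − 2.4142| / 2.4142 ≈ 8.78% → 8.8%.

8.8%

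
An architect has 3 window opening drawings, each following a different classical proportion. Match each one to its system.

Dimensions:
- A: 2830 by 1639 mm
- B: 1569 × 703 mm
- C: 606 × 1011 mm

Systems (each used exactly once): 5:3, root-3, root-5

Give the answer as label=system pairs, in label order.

A=root-3, B=root-5, C=5:3

Ratios: A ≈ 1.727; B ≈ 2.232; C ≈ 1.668.
Targets: 5:3 ≈ 1.667; root-3 ≈ 1.732; root-5 ≈ 2.236.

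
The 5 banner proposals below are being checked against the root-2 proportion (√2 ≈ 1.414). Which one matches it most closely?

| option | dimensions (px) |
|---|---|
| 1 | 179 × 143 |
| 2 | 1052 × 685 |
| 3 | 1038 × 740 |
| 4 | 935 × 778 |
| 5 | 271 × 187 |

Ratios (long/short): 1 ≈ 1.252; 2 ≈ 1.536; 3 ≈ 1.403; 4 ≈ 1.202; 5 ≈ 1.449.
root-2 ≈ 1.414; option 3 is nearest (Δ 0.011).

3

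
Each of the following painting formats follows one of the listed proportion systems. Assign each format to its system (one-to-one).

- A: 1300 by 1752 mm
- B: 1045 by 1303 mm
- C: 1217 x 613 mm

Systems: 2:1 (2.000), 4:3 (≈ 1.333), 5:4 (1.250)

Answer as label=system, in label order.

Ratios: A ≈ 1.348; B ≈ 1.247; C ≈ 1.985.
Targets: 2:1 ≈ 2.000; 4:3 ≈ 1.333; 5:4 ≈ 1.250.

A=4:3, B=5:4, C=2:1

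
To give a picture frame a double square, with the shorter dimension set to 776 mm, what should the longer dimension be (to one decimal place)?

1552.0 mm

2:1 = 2.00000.
Longer side = 776 × 2.00000 ≈ 1552.000 → 1552.0 mm.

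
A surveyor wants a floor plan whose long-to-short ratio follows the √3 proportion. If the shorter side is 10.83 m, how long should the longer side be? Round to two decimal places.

root-3 ≈ 1.73205.
Longer side = 10.83 × 1.73205 ≈ 18.7581 → 18.76 m.

18.76 m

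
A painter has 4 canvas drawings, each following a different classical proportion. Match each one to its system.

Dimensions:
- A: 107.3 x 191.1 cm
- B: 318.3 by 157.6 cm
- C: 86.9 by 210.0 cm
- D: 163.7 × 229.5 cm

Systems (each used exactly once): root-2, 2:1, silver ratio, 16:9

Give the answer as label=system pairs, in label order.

A=16:9, B=2:1, C=silver ratio, D=root-2

A = 191.1/107.3 ≈ 1.781 → 16:9 (1.778)
B = 318.3/157.6 ≈ 2.020 → 2:1 (2.000)
C = 210.0/86.9 ≈ 2.417 → silver ratio (2.414)
D = 229.5/163.7 ≈ 1.402 → root-2 (1.414)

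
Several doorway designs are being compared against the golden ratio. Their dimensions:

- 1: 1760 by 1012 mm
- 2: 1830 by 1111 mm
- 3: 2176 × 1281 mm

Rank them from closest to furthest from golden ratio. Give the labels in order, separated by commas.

2, 3, 1

1: 1760/1012 ≈ 1.739 → |1.739 − 1.618| = 0.121
2: 1830/1111 ≈ 1.647 → |1.647 − 1.618| = 0.029
3: 2176/1281 ≈ 1.699 → |1.699 − 1.618| = 0.081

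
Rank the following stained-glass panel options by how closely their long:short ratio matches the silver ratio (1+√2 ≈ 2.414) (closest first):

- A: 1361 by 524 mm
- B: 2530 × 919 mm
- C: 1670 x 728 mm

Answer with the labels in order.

C, A, B

Ratios: A = 1361 / 524 ≈ 2.597; B = 2530 / 919 ≈ 2.753; C = 1670 / 728 ≈ 2.294.
|Δ from 2.414|: A 0.183; B 0.339; C 0.120.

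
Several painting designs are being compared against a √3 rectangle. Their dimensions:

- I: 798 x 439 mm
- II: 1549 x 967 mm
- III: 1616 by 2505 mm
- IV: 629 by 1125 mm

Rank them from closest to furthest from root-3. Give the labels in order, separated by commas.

I: 798/439 ≈ 1.818 → |1.818 − 1.732| = 0.086
II: 1549/967 ≈ 1.602 → |1.602 − 1.732| = 0.130
III: 2505/1616 ≈ 1.550 → |1.550 − 1.732| = 0.182
IV: 1125/629 ≈ 1.789 → |1.789 − 1.732| = 0.057

IV, I, II, III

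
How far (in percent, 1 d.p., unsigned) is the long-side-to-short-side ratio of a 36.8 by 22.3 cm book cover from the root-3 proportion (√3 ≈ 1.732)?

4.7%

Ratio = 36.8 / 22.3 ≈ 1.6502.
Ideal root-3 ≈ 1.7321. |1.6502 − 1.7321| / 1.7321 ≈ 4.73% → 4.7%.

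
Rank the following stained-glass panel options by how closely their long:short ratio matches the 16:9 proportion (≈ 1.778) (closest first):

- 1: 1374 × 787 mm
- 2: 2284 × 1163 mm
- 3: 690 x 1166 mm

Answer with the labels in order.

Ratios: 1 = 1374 / 787 ≈ 1.746; 2 = 2284 / 1163 ≈ 1.964; 3 = 1166 / 690 ≈ 1.690.
|Δ from 1.778|: 1 0.032; 2 0.186; 3 0.088.

1, 3, 2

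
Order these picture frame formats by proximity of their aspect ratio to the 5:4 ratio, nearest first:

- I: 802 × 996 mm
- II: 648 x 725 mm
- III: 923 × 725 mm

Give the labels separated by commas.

Ratios: I = 996 / 802 ≈ 1.242; II = 725 / 648 ≈ 1.119; III = 923 / 725 ≈ 1.273.
|Δ from 1.250|: I 0.008; II 0.131; III 0.023.

I, III, II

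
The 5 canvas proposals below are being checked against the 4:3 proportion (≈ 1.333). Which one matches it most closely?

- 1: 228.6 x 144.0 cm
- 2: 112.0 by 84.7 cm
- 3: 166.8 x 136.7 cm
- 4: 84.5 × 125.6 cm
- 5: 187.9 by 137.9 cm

2

Ratios (long/short): 1 ≈ 1.587; 2 ≈ 1.322; 3 ≈ 1.220; 4 ≈ 1.486; 5 ≈ 1.363.
4:3 ≈ 1.333; option 2 is nearest (Δ 0.011).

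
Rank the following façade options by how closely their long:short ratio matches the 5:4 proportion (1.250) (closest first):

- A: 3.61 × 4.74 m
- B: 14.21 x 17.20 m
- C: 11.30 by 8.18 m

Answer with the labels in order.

Ratios: A = 4.74 / 3.61 ≈ 1.313; B = 17.20 / 14.21 ≈ 1.210; C = 11.30 / 8.18 ≈ 1.381.
|Δ from 1.250|: A 0.063; B 0.040; C 0.131.

B, A, C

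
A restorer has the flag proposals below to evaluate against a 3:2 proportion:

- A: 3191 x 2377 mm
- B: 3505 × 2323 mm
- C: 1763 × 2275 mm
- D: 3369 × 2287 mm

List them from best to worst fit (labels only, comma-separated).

Ratios: A = 3191 / 2377 ≈ 1.342; B = 3505 / 2323 ≈ 1.509; C = 2275 / 1763 ≈ 1.290; D = 3369 / 2287 ≈ 1.473.
|Δ from 1.500|: A 0.158; B 0.009; C 0.210; D 0.027.

B, D, A, C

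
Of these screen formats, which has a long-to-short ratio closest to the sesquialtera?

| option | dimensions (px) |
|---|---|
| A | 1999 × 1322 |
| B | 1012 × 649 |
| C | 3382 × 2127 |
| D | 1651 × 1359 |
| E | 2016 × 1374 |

A

Target 3:2 ≈ 1.500.
A: 1.512 (Δ0.012)  B: 1.559 (Δ0.059)  C: 1.590 (Δ0.090)  D: 1.215 (Δ0.285)  E: 1.467 (Δ0.033)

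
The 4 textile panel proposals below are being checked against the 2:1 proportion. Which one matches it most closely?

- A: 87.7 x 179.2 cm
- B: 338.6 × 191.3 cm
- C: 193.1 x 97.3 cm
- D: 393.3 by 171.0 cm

Ratios (long/short): A ≈ 2.043; B ≈ 1.770; C ≈ 1.985; D ≈ 2.300.
2:1 ≈ 2.000; option C is nearest (Δ 0.015).

C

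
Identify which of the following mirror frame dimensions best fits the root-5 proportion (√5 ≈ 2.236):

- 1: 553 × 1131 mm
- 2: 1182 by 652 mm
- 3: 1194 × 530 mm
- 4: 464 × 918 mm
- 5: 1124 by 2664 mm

3

Ratios (long/short): 1 ≈ 2.045; 2 ≈ 1.813; 3 ≈ 2.253; 4 ≈ 1.978; 5 ≈ 2.370.
root-5 ≈ 2.236; option 3 is nearest (Δ 0.017).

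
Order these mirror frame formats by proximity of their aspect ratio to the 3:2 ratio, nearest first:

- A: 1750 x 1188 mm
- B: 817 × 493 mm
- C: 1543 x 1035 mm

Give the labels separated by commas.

C, A, B

A: 1750/1188 ≈ 1.473 → |1.473 − 1.500| = 0.027
B: 817/493 ≈ 1.657 → |1.657 − 1.500| = 0.157
C: 1543/1035 ≈ 1.491 → |1.491 − 1.500| = 0.009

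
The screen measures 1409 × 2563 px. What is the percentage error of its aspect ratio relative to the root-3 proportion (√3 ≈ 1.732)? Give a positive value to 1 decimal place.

Ratio = 2563 / 1409 ≈ 1.8190.
Ideal root-3 ≈ 1.7321. |1.8190 − 1.7321| / 1.7321 ≈ 5.02% → 5.0%.

5.0%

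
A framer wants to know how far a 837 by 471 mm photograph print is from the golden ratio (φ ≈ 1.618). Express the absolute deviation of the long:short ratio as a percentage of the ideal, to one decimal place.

Ratio = 837 / 471 ≈ 1.7771.
Ideal golden ratio ≈ 1.6180. |1.7771 − 1.6180| / 1.6180 ≈ 9.83% → 9.8%.

9.8%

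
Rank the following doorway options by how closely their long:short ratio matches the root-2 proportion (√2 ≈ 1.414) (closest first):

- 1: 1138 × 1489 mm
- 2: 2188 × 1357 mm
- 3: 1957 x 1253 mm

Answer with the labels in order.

1: 1489/1138 ≈ 1.308 → |1.308 − 1.414| = 0.106
2: 2188/1357 ≈ 1.612 → |1.612 − 1.414| = 0.198
3: 1957/1253 ≈ 1.562 → |1.562 − 1.414| = 0.148

1, 3, 2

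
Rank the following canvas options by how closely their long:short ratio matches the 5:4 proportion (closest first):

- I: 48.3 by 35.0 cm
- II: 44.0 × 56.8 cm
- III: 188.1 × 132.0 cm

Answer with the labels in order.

II, I, III

Ratios: I = 48.3 / 35.0 ≈ 1.380; II = 56.8 / 44.0 ≈ 1.291; III = 188.1 / 132.0 ≈ 1.425.
|Δ from 1.250|: I 0.130; II 0.041; III 0.175.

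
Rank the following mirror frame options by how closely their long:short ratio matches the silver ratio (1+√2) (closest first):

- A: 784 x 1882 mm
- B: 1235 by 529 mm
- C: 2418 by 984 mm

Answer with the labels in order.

A, C, B

A: 1882/784 ≈ 2.401 → |2.401 − 2.414| = 0.013
B: 1235/529 ≈ 2.335 → |2.335 − 2.414| = 0.079
C: 2418/984 ≈ 2.457 → |2.457 − 2.414| = 0.043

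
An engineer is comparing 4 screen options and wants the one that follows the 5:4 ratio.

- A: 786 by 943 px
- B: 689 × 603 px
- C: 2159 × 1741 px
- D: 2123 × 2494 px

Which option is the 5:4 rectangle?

C

Ratios (long/short): A ≈ 1.200; B ≈ 1.143; C ≈ 1.240; D ≈ 1.175.
5:4 ≈ 1.250; option C is nearest (Δ 0.010).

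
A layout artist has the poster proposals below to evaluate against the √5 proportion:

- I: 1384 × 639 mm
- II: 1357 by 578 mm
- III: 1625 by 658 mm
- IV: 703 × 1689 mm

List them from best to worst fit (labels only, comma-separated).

I, II, IV, III

Ratios: I = 1384 / 639 ≈ 2.166; II = 1357 / 578 ≈ 2.348; III = 1625 / 658 ≈ 2.470; IV = 1689 / 703 ≈ 2.403.
|Δ from 2.236|: I 0.070; II 0.112; III 0.234; IV 0.167.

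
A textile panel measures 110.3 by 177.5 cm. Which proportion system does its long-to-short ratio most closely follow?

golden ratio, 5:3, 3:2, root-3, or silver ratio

golden ratio

177.5/110.3 ≈ 1.609. Nearest candidates are golden ratio (1.618, off by 0.009) and 5:3 (1.667, off by 0.058).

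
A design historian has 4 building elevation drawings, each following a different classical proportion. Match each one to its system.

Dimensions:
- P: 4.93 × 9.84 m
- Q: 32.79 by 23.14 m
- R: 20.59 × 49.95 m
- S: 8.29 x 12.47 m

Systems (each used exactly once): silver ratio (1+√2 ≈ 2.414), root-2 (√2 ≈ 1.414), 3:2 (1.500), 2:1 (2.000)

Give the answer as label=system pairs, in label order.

P=2:1, Q=root-2, R=silver ratio, S=3:2

Ratios: P ≈ 1.996; Q ≈ 1.417; R ≈ 2.426; S ≈ 1.504.
Targets: silver ratio ≈ 2.414; root-2 ≈ 1.414; 3:2 ≈ 1.500; 2:1 ≈ 2.000.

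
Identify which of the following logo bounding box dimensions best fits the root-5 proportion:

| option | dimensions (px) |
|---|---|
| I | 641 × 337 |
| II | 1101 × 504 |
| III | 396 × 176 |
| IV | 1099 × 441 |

Ratios (long/short): I ≈ 1.902; II ≈ 2.185; III ≈ 2.250; IV ≈ 2.492.
root-5 ≈ 2.236; option III is nearest (Δ 0.014).

III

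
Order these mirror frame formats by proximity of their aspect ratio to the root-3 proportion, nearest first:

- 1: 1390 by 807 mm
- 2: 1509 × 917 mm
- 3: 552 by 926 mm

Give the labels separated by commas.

1, 3, 2

1: 1390/807 ≈ 1.722 → |1.722 − 1.732| = 0.010
2: 1509/917 ≈ 1.646 → |1.646 − 1.732| = 0.086
3: 926/552 ≈ 1.678 → |1.678 − 1.732| = 0.054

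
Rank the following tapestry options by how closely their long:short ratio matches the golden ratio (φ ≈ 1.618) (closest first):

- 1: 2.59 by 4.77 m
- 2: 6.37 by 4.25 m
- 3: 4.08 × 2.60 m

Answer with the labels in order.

1: 4.77/2.59 ≈ 1.842 → |1.842 − 1.618| = 0.224
2: 6.37/4.25 ≈ 1.499 → |1.499 − 1.618| = 0.119
3: 4.08/2.60 ≈ 1.569 → |1.569 − 1.618| = 0.049

3, 2, 1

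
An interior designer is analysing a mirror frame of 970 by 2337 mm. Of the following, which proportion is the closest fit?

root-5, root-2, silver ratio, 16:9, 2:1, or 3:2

silver ratio

Ratio = 2337 / 970 ≈ 2.409.
Distances: root-5 2.236 (Δ 0.173); root-2 1.414 (Δ 0.995); silver ratio 2.414 (Δ 0.005); 16:9 1.778 (Δ 0.631); 2:1 2.000 (Δ 0.409); 3:2 1.500 (Δ 0.909).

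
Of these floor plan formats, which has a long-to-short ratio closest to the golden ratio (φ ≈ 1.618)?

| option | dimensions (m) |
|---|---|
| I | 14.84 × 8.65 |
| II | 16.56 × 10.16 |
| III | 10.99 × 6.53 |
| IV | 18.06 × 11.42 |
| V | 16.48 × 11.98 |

II

Ratios (long/short): I ≈ 1.716; II ≈ 1.630; III ≈ 1.683; IV ≈ 1.581; V ≈ 1.376.
golden ratio ≈ 1.618; option II is nearest (Δ 0.012).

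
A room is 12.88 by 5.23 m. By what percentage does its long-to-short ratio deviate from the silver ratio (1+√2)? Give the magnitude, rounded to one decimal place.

2.0%

Ratio = 12.88 / 5.23 ≈ 2.4627.
Ideal silver ratio ≈ 2.4142. |2.4627 − 2.4142| / 2.4142 ≈ 2.01% → 2.0%.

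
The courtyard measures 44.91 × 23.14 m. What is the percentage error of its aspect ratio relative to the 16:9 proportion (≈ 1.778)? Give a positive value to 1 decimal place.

9.2%

Ratio = 44.91 / 23.14 ≈ 1.9408.
Ideal 16:9 ≈ 1.7778. |1.9408 − 1.7778| / 1.7778 ≈ 9.17% → 9.2%.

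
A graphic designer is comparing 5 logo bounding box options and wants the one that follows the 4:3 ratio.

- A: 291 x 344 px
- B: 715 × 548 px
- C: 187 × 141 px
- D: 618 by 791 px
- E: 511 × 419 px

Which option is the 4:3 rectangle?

Target 4:3 ≈ 1.333.
A: 1.182 (Δ0.151)  B: 1.305 (Δ0.028)  C: 1.326 (Δ0.007)  D: 1.280 (Δ0.053)  E: 1.220 (Δ0.113)

C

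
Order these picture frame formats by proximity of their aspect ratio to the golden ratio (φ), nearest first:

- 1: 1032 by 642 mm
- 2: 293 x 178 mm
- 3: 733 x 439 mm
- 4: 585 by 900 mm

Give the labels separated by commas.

1, 2, 3, 4

Ratios: 1 = 1032 / 642 ≈ 1.607; 2 = 293 / 178 ≈ 1.646; 3 = 733 / 439 ≈ 1.670; 4 = 900 / 585 ≈ 1.538.
|Δ from 1.618|: 1 0.011; 2 0.028; 3 0.052; 4 0.080.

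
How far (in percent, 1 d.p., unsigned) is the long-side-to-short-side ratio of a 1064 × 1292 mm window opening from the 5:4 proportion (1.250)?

Ratio = 1292 / 1064 ≈ 1.2143.
Ideal 5:4 = 1.2500. |1.2143 − 1.2500| / 1.2500 ≈ 2.86% → 2.9%.

2.9%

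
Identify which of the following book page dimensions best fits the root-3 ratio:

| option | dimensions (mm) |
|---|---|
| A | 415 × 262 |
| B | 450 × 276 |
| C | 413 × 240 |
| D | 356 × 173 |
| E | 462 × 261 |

C

Ratios (long/short): A ≈ 1.584; B ≈ 1.630; C ≈ 1.721; D ≈ 2.058; E ≈ 1.770.
root-3 ≈ 1.732; option C is nearest (Δ 0.011).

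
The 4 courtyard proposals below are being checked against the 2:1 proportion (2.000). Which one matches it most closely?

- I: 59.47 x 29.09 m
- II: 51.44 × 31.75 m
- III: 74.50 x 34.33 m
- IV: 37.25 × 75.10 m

IV

Ratios (long/short): I ≈ 2.044; II ≈ 1.620; III ≈ 2.170; IV ≈ 2.016.
2:1 ≈ 2.000; option IV is nearest (Δ 0.016).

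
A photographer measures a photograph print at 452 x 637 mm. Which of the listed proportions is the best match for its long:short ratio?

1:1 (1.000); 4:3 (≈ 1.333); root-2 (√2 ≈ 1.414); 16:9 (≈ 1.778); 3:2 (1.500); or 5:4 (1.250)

root-2

Ratio = 637 / 452 ≈ 1.409.
Distances: 1:1 1.000 (Δ 0.409); 4:3 1.333 (Δ 0.076); root-2 1.414 (Δ 0.005); 16:9 1.778 (Δ 0.369); 3:2 1.500 (Δ 0.091); 5:4 1.250 (Δ 0.159).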